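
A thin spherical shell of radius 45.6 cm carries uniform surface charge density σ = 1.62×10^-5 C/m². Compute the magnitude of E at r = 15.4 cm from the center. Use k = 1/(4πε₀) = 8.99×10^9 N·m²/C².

By spherical symmetry E is radial; choose a Gaussian sphere of radius r = 15.4 cm (inside the shell, r < 45.6 cm).
All the charge is outside the Gaussian surface: Q_enc = 0, hence E = 0 everywhere inside the shell.

E = 0 (no enclosed charge)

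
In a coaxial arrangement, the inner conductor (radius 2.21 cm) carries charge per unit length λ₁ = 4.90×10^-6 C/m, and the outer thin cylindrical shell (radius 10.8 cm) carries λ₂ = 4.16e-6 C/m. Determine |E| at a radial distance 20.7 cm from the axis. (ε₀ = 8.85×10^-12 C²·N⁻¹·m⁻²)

|E| ≈ 7.87e5 V/m

By cylindrical symmetry E is radial; use a coaxial Gaussian cylinder of radius 20.7 cm and length L (r > 10.8 cm, enclosing both).
λ_enc = λ₁ + λ₂ = (4.90e-6) + (4.16×10^-6) = 9.06×10^-6 C/m.
Since E is radial and uniform over the curved surface, Φ = E·2πrL = Q_enc/ε₀ = λ_enc L/ε₀.
E = |λ_enc|/(2πε₀r) = (9.06e-6)/(2π·8.85×10^-12·0.207) = 7.87×10^5 N/C.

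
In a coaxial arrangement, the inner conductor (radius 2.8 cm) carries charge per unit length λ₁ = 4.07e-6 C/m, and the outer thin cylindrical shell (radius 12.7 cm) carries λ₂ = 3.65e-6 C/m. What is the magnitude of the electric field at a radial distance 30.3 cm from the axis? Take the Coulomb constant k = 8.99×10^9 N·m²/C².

|E| ≈ 4.58e5 N/C

Coaxial Gaussian cylinder, radius r = 30.3 cm, length L (r > 12.7 cm, enclosing both).
λ_enc = λ₁ + λ₂ = (4.07e-6) + (3.65e-6) = 7.72×10^-6 C/m.
Since E is radial and uniform over the curved surface, Φ = E·2πrL = Q_enc/ε₀ = λ_enc L/ε₀.
E = 2k|λ_enc|/r = 2(8.99×10^9)(7.72×10^-6)/(0.303) = 4.58×10^5 N/C.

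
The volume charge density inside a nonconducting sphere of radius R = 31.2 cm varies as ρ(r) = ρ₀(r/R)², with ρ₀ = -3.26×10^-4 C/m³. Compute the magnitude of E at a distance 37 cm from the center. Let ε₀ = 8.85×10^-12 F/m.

E ≈ 1.63e6 N/C

By spherical symmetry E is radial; choose a Gaussian sphere of radius r = 37 cm (r > R, all charge enclosed).
Q_enc = 4π ∫₀^R ρ₀(r'/R)^2 r'² dr' = 4πρ₀R³/5 = -2.488e-5 C.
By Gauss's law, ∮E·dA = E·4πr² = Q_enc/ε₀.
E = |Q_enc|/(4πε₀r²) = (2.488×10^-5)/(4π·8.85×10^-12·(0.37)²) = 1.63e6 N/C.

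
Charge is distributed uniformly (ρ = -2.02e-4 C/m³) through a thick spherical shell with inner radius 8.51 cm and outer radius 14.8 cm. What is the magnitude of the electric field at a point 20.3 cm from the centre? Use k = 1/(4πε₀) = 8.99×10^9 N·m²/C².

E = 4.85×10^5 V/m

Take a concentric spherical Gaussian surface of radius r = 20.3 cm (r > 14.8 cm, enclosing the whole shell).
Q_enc = ρ·(4π/3)(b³ − a³) = (-2.02×10^-4)·(4π/3)·((0.148)³ − (0.0851)³) = -2.222e-6 C.
Applying ∮E·dA = Q_enc/ε₀ with Φ = E(4πr²):
E = k|Q_enc|/r² = (8.99×10^9)(2.222e-6)/(0.203)² = 4.85e5 N/C.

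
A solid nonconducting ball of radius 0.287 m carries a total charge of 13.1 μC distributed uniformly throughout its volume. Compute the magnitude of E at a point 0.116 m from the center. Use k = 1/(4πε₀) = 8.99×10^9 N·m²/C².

Take a concentric spherical Gaussian surface of radius r = 0.116 m (r < R).
Only the charge within r is enclosed: Q_enc = Q·(r/R)³ = (13.1 μC)·(0.116 m/0.287 m)³ = 8.65e-7 C.
By Gauss's law, ∮E·dA = E·4πr² = Q_enc/ε₀.
E = k|Q_enc|/r² = (8.99×10^9)(8.65e-7)/(0.116)² = 5.78e5 N/C.

|E| = 5.78×10^5 N/C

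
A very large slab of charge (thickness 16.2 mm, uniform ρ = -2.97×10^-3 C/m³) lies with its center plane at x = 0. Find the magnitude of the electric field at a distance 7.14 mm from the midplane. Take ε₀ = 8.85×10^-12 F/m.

2.40×10^6 V/m

By symmetry E is perpendicular to the slab. A Gaussian pillbox from −7.14 mm to +7.14 mm (face area A) lies entirely within the slab.
Q_enc = ρ·(2x)·A and flux = 2EA, so 2EA = 2ρxA/ε₀ ⇒ E = |ρ|x/ε₀.
E = (2.97×10^-3)(0.00714)/(8.85×10^-12) = 2.40×10^6 N/C.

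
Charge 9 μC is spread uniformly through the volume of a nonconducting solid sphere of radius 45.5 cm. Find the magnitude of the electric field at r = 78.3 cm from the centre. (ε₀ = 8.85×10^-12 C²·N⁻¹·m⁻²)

|E| ≈ 1.32×10^5 V/m

By spherical symmetry E is radial; choose a Gaussian sphere of radius r = 78.3 cm (r > R, so the entire charge is enclosed).
Q_enc = 9 μC = 9.00e-6 C.
Since E is radial and uniform over the Gaussian sphere, Φ = E·4πr² = Q_enc/ε₀.
E = |Q_enc|/(4πε₀r²) = (9.00×10^-6)/(4π·8.85×10^-12·(0.783)²) = 1.32×10^5 N/C.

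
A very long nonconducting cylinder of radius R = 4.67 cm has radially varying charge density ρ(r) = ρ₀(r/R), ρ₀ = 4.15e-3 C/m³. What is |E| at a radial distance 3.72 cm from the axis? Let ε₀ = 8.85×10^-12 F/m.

|E| = 4.63×10^6 N/C

Take a coaxial cylindrical Gaussian surface of radius r = 3.72 cm and length L (r < R).
λ_enc = ∫₀^r ρ(r')·2πr' dr' = (2πρ₀/R)·r^3/3 = 9.581e-6 C/m.
Since E is radial and uniform over the curved surface, Φ = E·2πrL = Q_enc/ε₀ = λ_enc L/ε₀.
E = |λ_enc|/(2πε₀r) = (9.581×10^-6)/(2π·8.85×10^-12·0.0372) = 4.63×10^6 N/C.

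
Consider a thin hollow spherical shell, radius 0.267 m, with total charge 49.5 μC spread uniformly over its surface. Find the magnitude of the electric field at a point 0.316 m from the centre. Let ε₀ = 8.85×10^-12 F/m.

Use a concentric Gaussian sphere at r = 0.316 m (r > 0.267 m).
The entire shell is enclosed: Q_enc = 4.95e-5 C.
By Gauss's law, ∮E·dA = E·4πr² = Q_enc/ε₀.
E = |Q_enc|/(4πε₀r²) = (4.95e-5)/(4π·8.85×10^-12·(0.316)²) = 4.46e6 N/C.

|E| = 4.46×10^6 N/C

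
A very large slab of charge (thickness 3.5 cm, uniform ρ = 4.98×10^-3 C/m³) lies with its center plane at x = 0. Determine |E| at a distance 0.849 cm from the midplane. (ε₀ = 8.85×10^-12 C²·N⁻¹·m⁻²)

By symmetry E is perpendicular to the slab. A Gaussian pillbox from −0.849 cm to +0.849 cm (face area A) lies entirely within the slab.
Q_enc = ρ·(2x)·A and flux = 2EA, so 2EA = 2ρxA/ε₀ ⇒ E = |ρ|x/ε₀.
E = (4.98×10^-3)(0.00849)/(8.85×10^-12) = 4.78×10^6 N/C.

|E| = 4.78e6 N/C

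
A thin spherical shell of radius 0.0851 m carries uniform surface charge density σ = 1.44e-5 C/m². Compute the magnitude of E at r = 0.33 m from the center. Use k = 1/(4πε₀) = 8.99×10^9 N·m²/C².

Use a concentric Gaussian sphere at r = 0.33 m (r > 0.0851 m).
The entire shell is enclosed: Q_enc = σ·4πR² = (1.44e-5)·4π·(0.0851)² = 1.31e-6 C.
Applying ∮E·dA = Q_enc/ε₀ with Φ = E(4πr²):
E = k|Q_enc|/r² = (8.99×10^9)(1.31×10^-6)/(0.33)² = 1.08e5 N/C.

1.08×10^5 V/m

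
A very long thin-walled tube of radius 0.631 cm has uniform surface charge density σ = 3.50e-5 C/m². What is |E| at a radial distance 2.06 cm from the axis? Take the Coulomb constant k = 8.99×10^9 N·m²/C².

E = 1.21e6 N/C

By cylindrical symmetry E is radial; use a coaxial Gaussian cylinder of radius 2.06 cm and length L (r > 0.631 cm).
The whole shell is enclosed: λ_enc = σ·2πR = (3.50×10^-5)·2π·(0.00631) = 1.388×10^-6 C/m.
Gauss's law: E·2πrL = λ_enc L/ε₀.
E = 2k|λ_enc|/r = 2(8.99×10^9)(1.388e-6)/(0.0206) = 1.21×10^6 N/C.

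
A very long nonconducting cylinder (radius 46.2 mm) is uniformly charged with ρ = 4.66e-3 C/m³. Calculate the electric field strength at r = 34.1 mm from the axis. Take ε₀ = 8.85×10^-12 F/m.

|E| = 8.98e6 V/m

Choose a coaxial cylinder of radius r = 34.1 mm (arbitrary length L) as the Gaussian surface (r < R).
Charge inside radius r per length L is ρ·πr²·L, so λ_enc = ρπr² = 1.702×10^-5 C/m.
Applying ∮E·dA = Q_enc/ε₀ with the end caps contributing no flux:
E = |λ_enc|/(2πε₀r) = (1.702×10^-5)/(2π·8.85×10^-12·0.0341) = 8.98×10^6 N/C.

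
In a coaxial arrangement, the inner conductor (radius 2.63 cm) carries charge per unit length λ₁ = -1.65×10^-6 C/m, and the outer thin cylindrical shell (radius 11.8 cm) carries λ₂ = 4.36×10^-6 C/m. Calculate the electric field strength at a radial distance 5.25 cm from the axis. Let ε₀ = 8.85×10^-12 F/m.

Choose a coaxial cylinder of radius r = 5.25 cm (arbitrary length L) as the Gaussian surface (between the conductors, 2.63 cm < r < 11.8 cm).
The shell at 11.8 cm lies outside the Gaussian surface, so λ_enc = λ₁ = -1.65×10^-6 C/m.
Since E is radial and uniform over the curved surface, Φ = E·2πrL = Q_enc/ε₀ = λ_enc L/ε₀.
E = |λ_enc|/(2πε₀r) = (1.65×10^-6)/(2π·8.85×10^-12·0.0525) = 5.65e5 N/C.

|E| ≈ 5.65×10^5 N/C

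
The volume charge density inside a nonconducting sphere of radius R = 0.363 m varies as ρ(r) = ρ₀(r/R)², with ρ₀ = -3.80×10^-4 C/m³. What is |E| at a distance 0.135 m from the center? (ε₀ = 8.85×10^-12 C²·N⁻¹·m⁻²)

Symmetry ⇒ E = E(r) r̂. Gaussian sphere of radius r = 0.135 m (r < R).
Q_enc = ∫₀^r ρ(r')·4πr'² dr' = (4πρ₀/R²) ∫₀^r r'^4 dr' = 4πρ₀ r^5/(5·R²) = -3.25×10^-7 C.
By Gauss's law, ∮E·dA = E·4πr² = Q_enc/ε₀.
E = |Q_enc|/(4πε₀r²) = (3.25e-7)/(4π·8.85×10^-12·(0.135)²) = 1.60e5 N/C.

1.60×10^5 V/m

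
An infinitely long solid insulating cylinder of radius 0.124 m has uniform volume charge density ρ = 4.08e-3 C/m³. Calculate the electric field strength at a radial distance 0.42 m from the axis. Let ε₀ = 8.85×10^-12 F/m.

Coaxial Gaussian cylinder, radius r = 0.42 m, length L (r > 0.124 m, full cross-section enclosed).
λ_enc = ρ·πR² = (4.08×10^-3)π(0.124)² = 1.971×10^-4 C/m.
Since E is radial and uniform over the curved surface, Φ = E·2πrL = Q_enc/ε₀ = λ_enc L/ε₀.
E = |λ_enc|/(2πε₀r) = (1.971e-4)/(2π·8.85×10^-12·0.42) = 8.44×10^6 N/C.

8.44×10^6 V/m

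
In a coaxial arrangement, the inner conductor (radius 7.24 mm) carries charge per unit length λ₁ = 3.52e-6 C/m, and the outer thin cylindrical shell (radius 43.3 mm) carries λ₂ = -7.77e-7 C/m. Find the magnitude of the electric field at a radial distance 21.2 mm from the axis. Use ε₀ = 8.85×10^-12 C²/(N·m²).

Choose a coaxial cylinder of radius r = 21.2 mm (arbitrary length L) as the Gaussian surface (between the conductors, 7.24 mm < r < 43.3 mm).
The shell at 43.3 mm lies outside the Gaussian surface, so λ_enc = λ₁ = 3.52×10^-6 C/m.
By Gauss's law (flux through the curved wall only), E·2πrL = λ_enc L/ε₀.
E = |λ_enc|/(2πε₀r) = (3.52×10^-6)/(2π·8.85×10^-12·0.0212) = 2.99e6 N/C.

E = 2.99×10^6 N/C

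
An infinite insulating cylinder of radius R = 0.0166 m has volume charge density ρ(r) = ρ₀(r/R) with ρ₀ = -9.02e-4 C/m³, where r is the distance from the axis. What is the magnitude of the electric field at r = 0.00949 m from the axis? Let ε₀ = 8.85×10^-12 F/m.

By cylindrical symmetry E is radial; use a coaxial Gaussian cylinder of radius 0.00949 m and length L (r < R).
Integrating ρ over the cross-section to radius r: λ_enc = (2πρ₀/R) ∫₀^r r'^2 dr' = 2πρ₀ r^3/(3·R) = -9.726×10^-8 C/m.
Gauss's law: E·2πrL = λ_enc L/ε₀.
E = |λ_enc|/(2πε₀r) = (9.726×10^-8)/(2π·8.85×10^-12·0.00949) = 1.84×10^5 N/C.

E ≈ 1.84×10^5 N/C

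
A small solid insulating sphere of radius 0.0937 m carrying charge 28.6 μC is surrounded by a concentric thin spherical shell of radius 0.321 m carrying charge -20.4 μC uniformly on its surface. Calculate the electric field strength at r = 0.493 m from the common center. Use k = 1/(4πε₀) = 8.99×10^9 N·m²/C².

By spherical symmetry E is radial; choose a Gaussian sphere of radius r = 0.493 m (r > 0.321 m, enclosing both).
Q_enc = (28.6 μC) + (-20.4 μC) = 8.20×10^-6 C.
Since E is radial and uniform over the Gaussian sphere, Φ = E·4πr² = Q_enc/ε₀.
E = k|Q_enc|/r² = (8.99×10^9)(8.20×10^-6)/(0.493)² = 3.03×10^5 N/C.

E = 3.03e5 V/m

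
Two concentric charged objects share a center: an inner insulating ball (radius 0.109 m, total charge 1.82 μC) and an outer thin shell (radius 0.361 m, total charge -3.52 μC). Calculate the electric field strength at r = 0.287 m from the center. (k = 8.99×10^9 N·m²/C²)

Symmetry ⇒ E = E(r) r̂. Gaussian sphere of radius r = 0.287 m (between the bodies, 0.109 m < r < 0.361 m).
Only the inner charge is enclosed; the outer shell contributes nothing inside itself. Q_enc = 1.82 μC = 1.82×10^-6 C.
By Gauss's law, ∮E·dA = E·4πr² = Q_enc/ε₀.
E = k|Q_enc|/r² = (8.99×10^9)(1.82×10^-6)/(0.287)² = 1.99×10^5 N/C.

E ≈ 1.99×10^5 N/C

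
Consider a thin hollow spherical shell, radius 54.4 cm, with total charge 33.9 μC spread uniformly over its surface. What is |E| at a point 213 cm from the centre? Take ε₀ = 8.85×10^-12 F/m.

By spherical symmetry E is radial; choose a Gaussian sphere of radius r = 213 cm (r > 54.4 cm).
The entire shell is enclosed: Q_enc = 3.39e-5 C.
Applying ∮E·dA = Q_enc/ε₀ with Φ = E(4πr²):
E = |Q_enc|/(4πε₀r²) = (3.39×10^-5)/(4π·8.85×10^-12·(2.13)²) = 6.72×10^4 N/C.

|E| ≈ 6.72×10^4 V/m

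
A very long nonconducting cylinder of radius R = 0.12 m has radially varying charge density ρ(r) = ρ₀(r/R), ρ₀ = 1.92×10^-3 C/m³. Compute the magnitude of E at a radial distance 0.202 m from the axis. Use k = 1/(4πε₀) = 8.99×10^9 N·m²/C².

|E| ≈ 5.15e6 N/C

By cylindrical symmetry E is radial; use a coaxial Gaussian cylinder of radius 0.202 m and length L (r > R, full charge per length enclosed).
λ_enc = 2π ∫₀^R ρ₀(r'/R)^1 r' dr' = 2πρ₀R²/3 = 5.791e-5 C/m.
Applying ∮E·dA = Q_enc/ε₀ with the end caps contributing no flux:
E = 2k|λ_enc|/r = 2(8.99×10^9)(5.791×10^-5)/(0.202) = 5.15×10^6 N/C.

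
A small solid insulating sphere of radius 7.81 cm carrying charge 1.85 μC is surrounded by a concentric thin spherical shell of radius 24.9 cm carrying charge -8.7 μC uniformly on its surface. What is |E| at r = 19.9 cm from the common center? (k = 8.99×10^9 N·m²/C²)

E = 4.20×10^5 V/m

Take a concentric spherical Gaussian surface of radius r = 19.9 cm (between the bodies, 7.81 cm < r < 24.9 cm).
The shell at 24.9 cm lies outside the Gaussian surface, so Q_enc = 1.85 μC = 1.85×10^-6 C.
Gauss's law: E·4πr² = Q_enc/ε₀.
E = k|Q_enc|/r² = (8.99×10^9)(1.85e-6)/(0.199)² = 4.20×10^5 N/C.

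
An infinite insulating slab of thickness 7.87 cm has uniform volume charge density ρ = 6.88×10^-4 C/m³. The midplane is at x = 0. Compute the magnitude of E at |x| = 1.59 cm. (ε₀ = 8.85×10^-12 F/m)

By symmetry E is perpendicular to the slab. A Gaussian pillbox from −1.59 cm to +1.59 cm (face area A) lies entirely within the slab.
Q_enc = ρ·(2x)·A and flux = 2EA, so 2EA = 2ρxA/ε₀ ⇒ E = |ρ|x/ε₀.
E = (6.88×10^-4)(0.0159)/(8.85×10^-12) = 1.24×10^6 N/C.

E ≈ 1.24×10^6 N/C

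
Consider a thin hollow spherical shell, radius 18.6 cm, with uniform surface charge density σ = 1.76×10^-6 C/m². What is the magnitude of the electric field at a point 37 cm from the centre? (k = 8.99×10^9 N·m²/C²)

Take a concentric spherical Gaussian surface of radius r = 37 cm (r > 18.6 cm).
The entire shell is enclosed: Q_enc = σ·4πR² = (1.76×10^-6)·4π·(0.186)² = 7.652×10^-7 C.
Applying ∮E·dA = Q_enc/ε₀ with Φ = E(4πr²):
E = k|Q_enc|/r² = (8.99×10^9)(7.652e-7)/(0.37)² = 5.02×10^4 N/C.

E ≈ 5.02×10^4 V/m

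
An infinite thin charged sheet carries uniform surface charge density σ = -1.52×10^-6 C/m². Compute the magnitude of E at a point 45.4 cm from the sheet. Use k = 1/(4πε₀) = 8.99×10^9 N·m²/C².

|E| = 8.59×10^4 N/C

The symmetry is planar: E is normal to the sheet and the same magnitude on both sides. Take a pillbox straddling the sheet with end-cap area A.
Only the two end caps contribute flux: Φ = 2EA. With Q_enc = σA, Gauss's law gives E = |σ|/(2ε₀).
E = 2πk|σ| = 2π(8.99×10^9)(1.52×10^-6) = 8.59e4 N/C.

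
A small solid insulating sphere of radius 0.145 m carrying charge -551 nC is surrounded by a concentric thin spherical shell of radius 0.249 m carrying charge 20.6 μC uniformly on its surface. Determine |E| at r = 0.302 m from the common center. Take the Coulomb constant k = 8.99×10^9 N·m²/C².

E ≈ 1.98×10^6 N/C

Symmetry ⇒ E = E(r) r̂. Gaussian sphere of radius r = 0.302 m (r > 0.249 m, enclosing both).
Q_enc = (-551 nC) + (20.6 μC) = 2.005×10^-5 C.
By Gauss's law, ∮E·dA = E·4πr² = Q_enc/ε₀.
E = k|Q_enc|/r² = (8.99×10^9)(2.005×10^-5)/(0.302)² = 1.98e6 N/C.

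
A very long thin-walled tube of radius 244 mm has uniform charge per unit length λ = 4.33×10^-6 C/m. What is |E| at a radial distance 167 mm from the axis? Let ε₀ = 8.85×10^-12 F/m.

Coaxial Gaussian cylinder, radius r = 167 mm, length L (r < 244 mm, inside the shell).
All the surface charge lies outside this cylinder: Q_enc = 0, hence E = 0.

E = 0 (no enclosed charge)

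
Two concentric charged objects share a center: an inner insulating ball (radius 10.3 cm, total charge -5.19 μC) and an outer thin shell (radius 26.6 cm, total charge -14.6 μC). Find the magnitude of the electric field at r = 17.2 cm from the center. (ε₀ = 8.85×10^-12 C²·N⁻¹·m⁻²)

1.58×10^6 N/C

By spherical symmetry E is radial; choose a Gaussian sphere of radius r = 17.2 cm (between the bodies, 10.3 cm < r < 26.6 cm).
The shell at 26.6 cm lies outside the Gaussian surface, so Q_enc = -5.19 μC = -5.19e-6 C.
Since E is radial and uniform over the Gaussian sphere, Φ = E·4πr² = Q_enc/ε₀.
E = |Q_enc|/(4πε₀r²) = (5.19×10^-6)/(4π·8.85×10^-12·(0.172)²) = 1.58e6 N/C.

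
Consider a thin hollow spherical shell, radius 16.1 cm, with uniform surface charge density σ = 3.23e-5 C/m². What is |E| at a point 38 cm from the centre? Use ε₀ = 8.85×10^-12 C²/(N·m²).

By spherical symmetry E is radial; choose a Gaussian sphere of radius r = 38 cm (r > 16.1 cm).
The entire shell is enclosed: Q_enc = σ·4πR² = (3.23e-5)·4π·(0.161)² = 1.052×10^-5 C.
By Gauss's law, ∮E·dA = E·4πr² = Q_enc/ε₀.
E = |Q_enc|/(4πε₀r²) = (1.052e-5)/(4π·8.85×10^-12·(0.38)²) = 6.55e5 N/C.

E = 6.55e5 N/C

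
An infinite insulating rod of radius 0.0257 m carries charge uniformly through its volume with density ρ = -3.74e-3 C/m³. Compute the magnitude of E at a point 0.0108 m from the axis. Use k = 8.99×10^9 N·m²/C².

E = 2.28×10^6 N/C

By cylindrical symmetry E is radial; use a coaxial Gaussian cylinder of radius 0.0108 m and length L (r < R).
Charge inside radius r per length L is ρ·πr²·L, so λ_enc = ρπr² = -1.37×10^-6 C/m.
Applying ∮E·dA = Q_enc/ε₀ with the end caps contributing no flux:
E = 2k|λ_enc|/r = 2(8.99×10^9)(1.37e-6)/(0.0108) = 2.28×10^6 N/C.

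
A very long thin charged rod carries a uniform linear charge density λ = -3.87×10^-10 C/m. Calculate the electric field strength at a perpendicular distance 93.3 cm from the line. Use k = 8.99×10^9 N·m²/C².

Coaxial Gaussian cylinder, radius r = 93.3 cm, length L.
Q_enc = λL, so λ_enc = -3.87×10^-10 C/m.
Gauss's law: E·2πrL = λ_enc L/ε₀.
E = 2k|λ_enc|/r = 2(8.99×10^9)(3.87×10^-10)/(0.933) = 7.46 N/C.

E ≈ 7.46 N/C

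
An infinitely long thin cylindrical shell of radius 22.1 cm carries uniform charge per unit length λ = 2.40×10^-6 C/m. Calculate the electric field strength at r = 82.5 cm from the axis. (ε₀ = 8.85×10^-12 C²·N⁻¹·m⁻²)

|E| ≈ 5.23×10^4 N/C

Coaxial Gaussian cylinder, radius r = 82.5 cm, length L (r > 22.1 cm).
The full line charge is enclosed: λ_enc = 2.40×10^-6 C/m.
By Gauss's law (flux through the curved wall only), E·2πrL = λ_enc L/ε₀.
E = |λ_enc|/(2πε₀r) = (2.40×10^-6)/(2π·8.85×10^-12·0.825) = 5.23e4 N/C.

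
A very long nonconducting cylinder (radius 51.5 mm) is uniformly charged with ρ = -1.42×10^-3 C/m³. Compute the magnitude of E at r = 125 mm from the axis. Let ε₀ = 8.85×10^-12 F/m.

E = 1.70e6 N/C

Choose a coaxial cylinder of radius r = 125 mm (arbitrary length L) as the Gaussian surface (r > 51.5 mm, full cross-section enclosed).
λ_enc = ρ·πR² = (-1.42×10^-3)π(0.0515)² = -1.183×10^-5 C/m.
Applying ∮E·dA = Q_enc/ε₀ with the end caps contributing no flux:
E = |λ_enc|/(2πε₀r) = (1.183×10^-5)/(2π·8.85×10^-12·0.125) = 1.70×10^6 N/C.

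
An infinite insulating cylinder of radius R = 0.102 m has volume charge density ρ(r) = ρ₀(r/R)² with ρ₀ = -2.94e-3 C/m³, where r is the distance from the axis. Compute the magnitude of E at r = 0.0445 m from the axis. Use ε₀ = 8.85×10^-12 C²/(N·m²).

E ≈ 7.03e5 V/m

Coaxial Gaussian cylinder, radius r = 0.0445 m, length L (r < R).
Integrating ρ over the cross-section to radius r: λ_enc = (2πρ₀/R²) ∫₀^r r'^3 dr' = 2πρ₀ r^4/(4·R²) = -1.741×10^-6 C/m.
Since E is radial and uniform over the curved surface, Φ = E·2πrL = Q_enc/ε₀ = λ_enc L/ε₀.
E = |λ_enc|/(2πε₀r) = (1.741×10^-6)/(2π·8.85×10^-12·0.0445) = 7.03×10^5 N/C.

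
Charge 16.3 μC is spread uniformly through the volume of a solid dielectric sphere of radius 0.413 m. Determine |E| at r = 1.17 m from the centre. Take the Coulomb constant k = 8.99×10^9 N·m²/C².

E ≈ 1.07×10^5 N/C

By spherical symmetry E is radial; choose a Gaussian sphere of radius r = 1.17 m (r > R, so the entire charge is enclosed).
Q_enc = 16.3 μC = 1.63×10^-5 C.
By Gauss's law, ∮E·dA = E·4πr² = Q_enc/ε₀.
E = k|Q_enc|/r² = (8.99×10^9)(1.63×10^-5)/(1.17)² = 1.07×10^5 N/C.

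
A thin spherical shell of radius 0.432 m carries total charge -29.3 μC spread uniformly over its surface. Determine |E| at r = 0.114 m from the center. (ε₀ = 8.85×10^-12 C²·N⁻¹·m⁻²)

Use a concentric Gaussian sphere at r = 0.114 m (inside the shell, r < 0.432 m).
No charge lies within this surface, so Q_enc = 0 and Gauss's law gives E·4πr² = 0 ⇒ E = 0.

|E| = 0 V/m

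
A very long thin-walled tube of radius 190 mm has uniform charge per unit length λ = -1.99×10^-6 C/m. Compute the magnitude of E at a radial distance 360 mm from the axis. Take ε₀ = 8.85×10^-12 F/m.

Choose a coaxial cylinder of radius r = 360 mm (arbitrary length L) as the Gaussian surface (r > 190 mm).
The full line charge is enclosed: λ_enc = -1.99e-6 C/m.
Since E is radial and uniform over the curved surface, Φ = E·2πrL = Q_enc/ε₀ = λ_enc L/ε₀.
E = |λ_enc|/(2πε₀r) = (1.99×10^-6)/(2π·8.85×10^-12·0.36) = 9.94×10^4 N/C.

|E| = 9.94×10^4 V/m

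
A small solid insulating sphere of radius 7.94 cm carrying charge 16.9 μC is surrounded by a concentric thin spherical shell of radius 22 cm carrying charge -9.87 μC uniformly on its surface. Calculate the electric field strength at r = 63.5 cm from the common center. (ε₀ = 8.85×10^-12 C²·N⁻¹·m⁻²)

Symmetry ⇒ E = E(r) r̂. Gaussian sphere of radius r = 63.5 cm (r > 22 cm, enclosing both).
Q_enc = (16.9 μC) + (-9.87 μC) = 7.03×10^-6 C.
Since E is radial and uniform over the Gaussian sphere, Φ = E·4πr² = Q_enc/ε₀.
E = |Q_enc|/(4πε₀r²) = (7.03×10^-6)/(4π·8.85×10^-12·(0.635)²) = 1.57×10^5 N/C.

|E| = 1.57×10^5 N/C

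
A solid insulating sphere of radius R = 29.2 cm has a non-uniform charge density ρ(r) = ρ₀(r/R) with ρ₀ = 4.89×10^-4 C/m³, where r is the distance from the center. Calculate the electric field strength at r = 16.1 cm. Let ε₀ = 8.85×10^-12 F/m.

E = 1.23×10^6 V/m

Use a concentric Gaussian sphere at r = 16.1 cm (r < R).
Q_enc = ∫₀^r ρ(r')·4πr'² dr' = (4πρ₀/R) ∫₀^r r'^3 dr' = 4πρ₀ r^4/(4·R) = 3.535×10^-6 C.
Since E is radial and uniform over the Gaussian sphere, Φ = E·4πr² = Q_enc/ε₀.
E = |Q_enc|/(4πε₀r²) = (3.535e-6)/(4π·8.85×10^-12·(0.161)²) = 1.23×10^6 N/C.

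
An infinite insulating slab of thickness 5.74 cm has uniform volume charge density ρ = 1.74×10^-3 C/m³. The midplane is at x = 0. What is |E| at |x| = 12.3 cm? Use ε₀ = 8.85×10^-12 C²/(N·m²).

E = 5.64×10^6 V/m

The point |x| = 12.3 cm lies outside the slab (half-thickness 0.0287 m). A symmetric pillbox spanning the full slab encloses Q_enc = ρ·d·A.
Flux = 2EA ⇒ E = |ρ|d/(2ε₀), independent of distance outside.
E = (1.74e-3)(0.0574)/(2·8.85×10^-12) = 5.64e6 N/C.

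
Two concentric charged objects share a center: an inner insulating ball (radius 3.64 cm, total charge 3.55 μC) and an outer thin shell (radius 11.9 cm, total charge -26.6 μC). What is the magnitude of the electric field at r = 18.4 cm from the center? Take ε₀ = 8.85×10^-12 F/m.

E = 6.12×10^6 V/m

Use a concentric Gaussian sphere at r = 18.4 cm (r > 11.9 cm, enclosing both).
Q_enc = (3.55 μC) + (-26.6 μC) = -2.305e-5 C.
Gauss's law: E·4πr² = Q_enc/ε₀.
E = |Q_enc|/(4πε₀r²) = (2.305e-5)/(4π·8.85×10^-12·(0.184)²) = 6.12e6 N/C.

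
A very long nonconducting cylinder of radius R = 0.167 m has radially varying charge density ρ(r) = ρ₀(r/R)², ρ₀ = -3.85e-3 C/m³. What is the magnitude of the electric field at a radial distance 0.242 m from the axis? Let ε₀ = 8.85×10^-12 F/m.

By cylindrical symmetry E is radial; use a coaxial Gaussian cylinder of radius 0.242 m and length L (r > R, full charge per length enclosed).
λ_enc = 2π ∫₀^R ρ₀(r'/R)^2 r' dr' = 2πρ₀R²/4 = -1.687e-4 C/m.
By Gauss's law (flux through the curved wall only), E·2πrL = λ_enc L/ε₀.
E = |λ_enc|/(2πε₀r) = (1.687e-4)/(2π·8.85×10^-12·0.242) = 1.25×10^7 N/C.

|E| ≈ 1.25×10^7 N/C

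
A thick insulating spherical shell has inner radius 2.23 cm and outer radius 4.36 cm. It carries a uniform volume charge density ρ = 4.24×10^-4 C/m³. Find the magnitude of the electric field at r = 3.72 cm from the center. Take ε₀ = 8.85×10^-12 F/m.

By spherical symmetry E is radial; choose a Gaussian sphere of radius r = 3.72 cm (within the shell material, 2.23 cm < r < 4.36 cm).
Enclosed charge is the volume from a to r: Q_enc = (4π/3)ρ(r³ − a³) = 7.173×10^-8 C.
Since E is radial and uniform over the Gaussian sphere, Φ = E·4πr² = Q_enc/ε₀.
E = |Q_enc|/(4πε₀r²) = (7.173e-8)/(4π·8.85×10^-12·(0.0372)²) = 4.66×10^5 N/C.

E ≈ 4.66e5 V/m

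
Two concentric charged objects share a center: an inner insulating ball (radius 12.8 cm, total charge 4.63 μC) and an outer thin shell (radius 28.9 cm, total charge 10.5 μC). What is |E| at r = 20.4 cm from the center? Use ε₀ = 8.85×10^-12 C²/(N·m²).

E ≈ 1.00×10^6 N/C

By spherical symmetry E is radial; choose a Gaussian sphere of radius r = 20.4 cm (between the bodies, 12.8 cm < r < 28.9 cm).
The shell at 28.9 cm lies outside the Gaussian surface, so Q_enc = 4.63 μC = 4.63×10^-6 C.
Since E is radial and uniform over the Gaussian sphere, Φ = E·4πr² = Q_enc/ε₀.
E = |Q_enc|/(4πε₀r²) = (4.63×10^-6)/(4π·8.85×10^-12·(0.204)²) = 1.00×10^6 N/C.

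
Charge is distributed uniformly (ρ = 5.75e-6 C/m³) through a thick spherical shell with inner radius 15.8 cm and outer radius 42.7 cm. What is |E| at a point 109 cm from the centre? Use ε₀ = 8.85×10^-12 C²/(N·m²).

Use a concentric Gaussian sphere at r = 109 cm (r > 42.7 cm, enclosing the whole shell).
Q_enc = ρ·(4π/3)(b³ − a³) = (5.75×10^-6)·(4π/3)·((0.427)³ − (0.158)³) = 1.78e-6 C.
By Gauss's law, ∮E·dA = E·4πr² = Q_enc/ε₀.
E = |Q_enc|/(4πε₀r²) = (1.78×10^-6)/(4π·8.85×10^-12·(1.09)²) = 1.35×10^4 N/C.

E = 1.35e4 N/C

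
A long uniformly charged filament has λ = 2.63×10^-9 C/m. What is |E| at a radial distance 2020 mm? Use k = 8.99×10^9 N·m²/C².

Choose a coaxial cylinder of radius r = 2020 mm (arbitrary length L) as the Gaussian surface.
Q_enc = λL, so λ_enc = 2.63×10^-9 C/m.
Gauss's law: E·2πrL = λ_enc L/ε₀.
E = 2k|λ_enc|/r = 2(8.99×10^9)(2.63×10^-9)/(2.02) = 23.4 N/C.

E ≈ 23.4 V/m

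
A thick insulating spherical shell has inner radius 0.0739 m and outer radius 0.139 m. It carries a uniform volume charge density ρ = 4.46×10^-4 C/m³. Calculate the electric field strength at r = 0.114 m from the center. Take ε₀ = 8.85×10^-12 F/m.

Take a concentric spherical Gaussian surface of radius r = 0.114 m (within the shell material, 0.0739 m < r < 0.139 m).
Enclosed charge is the volume from a to r: Q_enc = (4π/3)ρ(r³ − a³) = 2.014×10^-6 C.
Since E is radial and uniform over the Gaussian sphere, Φ = E·4πr² = Q_enc/ε₀.
E = |Q_enc|/(4πε₀r²) = (2.014e-6)/(4π·8.85×10^-12·(0.114)²) = 1.39e6 N/C.

E ≈ 1.39e6 V/m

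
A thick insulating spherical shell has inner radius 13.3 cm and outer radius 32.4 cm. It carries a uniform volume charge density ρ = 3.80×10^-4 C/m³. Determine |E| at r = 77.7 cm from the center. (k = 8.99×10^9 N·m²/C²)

|E| ≈ 7.50×10^5 V/m

Take a concentric spherical Gaussian surface of radius r = 77.7 cm (r > 32.4 cm, enclosing the whole shell).
Q_enc = ρ·(4π/3)(b³ − a³) = (3.80×10^-4)·(4π/3)·((0.324)³ − (0.133)³) = 5.039×10^-5 C.
By Gauss's law, ∮E·dA = E·4πr² = Q_enc/ε₀.
E = k|Q_enc|/r² = (8.99×10^9)(5.039×10^-5)/(0.777)² = 7.50e5 N/C.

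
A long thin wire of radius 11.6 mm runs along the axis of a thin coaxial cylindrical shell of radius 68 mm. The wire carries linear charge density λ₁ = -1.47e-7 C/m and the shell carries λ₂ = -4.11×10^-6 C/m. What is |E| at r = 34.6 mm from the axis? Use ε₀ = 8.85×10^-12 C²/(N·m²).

|E| = 7.64×10^4 N/C

By cylindrical symmetry E is radial; use a coaxial Gaussian cylinder of radius 34.6 mm and length L (between the conductors, 11.6 mm < r < 68 mm).
The shell at 68 mm lies outside the Gaussian surface, so λ_enc = λ₁ = -1.47×10^-7 C/m.
Applying ∮E·dA = Q_enc/ε₀ with the end caps contributing no flux:
E = |λ_enc|/(2πε₀r) = (1.47e-7)/(2π·8.85×10^-12·0.0346) = 7.64×10^4 N/C.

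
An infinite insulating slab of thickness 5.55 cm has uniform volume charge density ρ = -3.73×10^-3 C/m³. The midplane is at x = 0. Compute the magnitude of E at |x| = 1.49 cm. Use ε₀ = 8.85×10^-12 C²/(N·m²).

6.28×10^6 N/C

By symmetry E is perpendicular to the slab. A Gaussian pillbox from −1.49 cm to +1.49 cm (face area A) lies entirely within the slab.
Q_enc = ρ·(2x)·A and flux = 2EA, so 2EA = 2ρxA/ε₀ ⇒ E = |ρ|x/ε₀.
E = (3.73×10^-3)(0.0149)/(8.85×10^-12) = 6.28×10^6 N/C.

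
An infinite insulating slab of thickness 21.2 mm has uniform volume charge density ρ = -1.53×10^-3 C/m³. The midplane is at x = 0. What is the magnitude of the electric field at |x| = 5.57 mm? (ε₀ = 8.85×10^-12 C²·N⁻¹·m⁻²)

By symmetry E is perpendicular to the slab. A Gaussian pillbox from −5.57 mm to +5.57 mm (face area A) lies entirely within the slab.
Q_enc = ρ·(2x)·A and flux = 2EA, so 2EA = 2ρxA/ε₀ ⇒ E = |ρ|x/ε₀.
E = (1.53×10^-3)(0.00557)/(8.85×10^-12) = 9.63×10^5 N/C.

9.63×10^5 N/C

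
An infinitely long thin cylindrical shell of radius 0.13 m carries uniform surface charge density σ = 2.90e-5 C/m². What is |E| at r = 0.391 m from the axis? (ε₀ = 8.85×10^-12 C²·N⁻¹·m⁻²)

By cylindrical symmetry E is radial; use a coaxial Gaussian cylinder of radius 0.391 m and length L (r > 0.13 m).
The whole shell is enclosed: λ_enc = σ·2πR = (2.90×10^-5)·2π·(0.13) = 2.369×10^-5 C/m.
Applying ∮E·dA = Q_enc/ε₀ with the end caps contributing no flux:
E = |λ_enc|/(2πε₀r) = (2.369×10^-5)/(2π·8.85×10^-12·0.391) = 1.09e6 N/C.

E ≈ 1.09e6 N/C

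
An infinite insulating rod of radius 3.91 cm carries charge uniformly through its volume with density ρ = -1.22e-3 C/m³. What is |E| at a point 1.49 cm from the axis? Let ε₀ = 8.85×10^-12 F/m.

Choose a coaxial cylinder of radius r = 1.49 cm (arbitrary length L) as the Gaussian surface (r < R).
Charge inside radius r per length L is ρ·πr²·L, so λ_enc = ρπr² = -8.509×10^-7 C/m.
Since E is radial and uniform over the curved surface, Φ = E·2πrL = Q_enc/ε₀ = λ_enc L/ε₀.
E = |λ_enc|/(2πε₀r) = (8.509×10^-7)/(2π·8.85×10^-12·0.0149) = 1.03×10^6 N/C.

E = 1.03×10^6 N/C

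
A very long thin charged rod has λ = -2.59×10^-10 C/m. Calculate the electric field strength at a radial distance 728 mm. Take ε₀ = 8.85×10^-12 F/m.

E = 6.4 V/m

Coaxial Gaussian cylinder, radius r = 728 mm, length L.
Q_enc = λL, so λ_enc = -2.59×10^-10 C/m.
By Gauss's law (flux through the curved wall only), E·2πrL = λ_enc L/ε₀.
E = |λ_enc|/(2πε₀r) = (2.59×10^-10)/(2π·8.85×10^-12·0.728) = 6.4 N/C.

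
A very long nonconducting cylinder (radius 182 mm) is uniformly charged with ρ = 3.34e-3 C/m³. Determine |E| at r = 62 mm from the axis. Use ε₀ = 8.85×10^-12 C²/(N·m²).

|E| ≈ 1.17e7 N/C

Take a coaxial cylindrical Gaussian surface of radius r = 62 mm and length L (r < R).
Charge inside radius r per length L is ρ·πr²·L, so λ_enc = ρπr² = 4.033×10^-5 C/m.
By Gauss's law (flux through the curved wall only), E·2πrL = λ_enc L/ε₀.
E = |λ_enc|/(2πε₀r) = (4.033×10^-5)/(2π·8.85×10^-12·0.062) = 1.17×10^7 N/C.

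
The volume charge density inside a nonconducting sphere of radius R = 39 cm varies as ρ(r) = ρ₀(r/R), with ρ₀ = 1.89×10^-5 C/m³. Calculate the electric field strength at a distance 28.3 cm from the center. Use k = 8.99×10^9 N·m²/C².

By spherical symmetry E is radial; choose a Gaussian sphere of radius r = 28.3 cm (r < R).
Q_enc = ∫₀^r ρ(r')·4πr'² dr' = (4πρ₀/R) ∫₀^r r'^3 dr' = 4πρ₀ r^4/(4·R) = 9.765×10^-7 C.
Since E is radial and uniform over the Gaussian sphere, Φ = E·4πr² = Q_enc/ε₀.
E = k|Q_enc|/r² = (8.99×10^9)(9.765e-7)/(0.283)² = 1.10×10^5 N/C.

E = 1.10e5 N/C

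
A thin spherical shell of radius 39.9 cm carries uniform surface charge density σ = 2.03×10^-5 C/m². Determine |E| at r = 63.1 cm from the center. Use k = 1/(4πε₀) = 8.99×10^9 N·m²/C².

Take a concentric spherical Gaussian surface of radius r = 63.1 cm (r > 39.9 cm).
The entire shell is enclosed: Q_enc = σ·4πR² = (2.03e-5)·4π·(0.399)² = 4.061×10^-5 C.
Applying ∮E·dA = Q_enc/ε₀ with Φ = E(4πr²):
E = k|Q_enc|/r² = (8.99×10^9)(4.061×10^-5)/(0.631)² = 9.17×10^5 N/C.

|E| ≈ 9.17×10^5 N/C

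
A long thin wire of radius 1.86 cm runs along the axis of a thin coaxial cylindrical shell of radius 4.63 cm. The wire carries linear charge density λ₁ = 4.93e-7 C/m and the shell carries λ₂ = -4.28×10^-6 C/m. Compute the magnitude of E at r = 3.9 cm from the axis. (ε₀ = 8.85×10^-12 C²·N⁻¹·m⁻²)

Take a coaxial cylindrical Gaussian surface of radius r = 3.9 cm and length L (between the conductors, 1.86 cm < r < 4.63 cm).
Only the inner wire is enclosed; the outer shell contributes nothing inside itself. λ_enc = λ₁ = 4.93e-7 C/m.
Since E is radial and uniform over the curved surface, Φ = E·2πrL = Q_enc/ε₀ = λ_enc L/ε₀.
E = |λ_enc|/(2πε₀r) = (4.93×10^-7)/(2π·8.85×10^-12·0.039) = 2.27×10^5 N/C.

|E| ≈ 2.27×10^5 N/C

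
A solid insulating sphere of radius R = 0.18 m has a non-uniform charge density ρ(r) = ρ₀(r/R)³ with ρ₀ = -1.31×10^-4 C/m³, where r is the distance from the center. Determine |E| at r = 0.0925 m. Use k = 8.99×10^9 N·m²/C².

E = 3.10×10^4 N/C

By spherical symmetry E is radial; choose a Gaussian sphere of radius r = 0.0925 m (r < R).
Integrate the density: Q_enc = 4π ∫₀^r ρ₀(r'/R)^3 r'² dr' = 4πρ₀ r^6/(6·R³) = -2.947e-8 C.
Gauss's law: E·4πr² = Q_enc/ε₀.
E = k|Q_enc|/r² = (8.99×10^9)(2.947×10^-8)/(0.0925)² = 3.10×10^4 N/C.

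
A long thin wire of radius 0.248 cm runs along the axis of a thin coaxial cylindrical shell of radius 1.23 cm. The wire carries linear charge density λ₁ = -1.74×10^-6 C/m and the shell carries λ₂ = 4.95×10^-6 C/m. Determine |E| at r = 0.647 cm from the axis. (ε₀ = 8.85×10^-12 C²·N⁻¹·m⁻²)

By cylindrical symmetry E is radial; use a coaxial Gaussian cylinder of radius 0.647 cm and length L (between the conductors, 0.248 cm < r < 1.23 cm).
Only the inner wire is enclosed; the outer shell contributes nothing inside itself. λ_enc = λ₁ = -1.74×10^-6 C/m.
Gauss's law: E·2πrL = λ_enc L/ε₀.
E = |λ_enc|/(2πε₀r) = (1.74×10^-6)/(2π·8.85×10^-12·0.00647) = 4.84e6 N/C.

4.84×10^6 N/C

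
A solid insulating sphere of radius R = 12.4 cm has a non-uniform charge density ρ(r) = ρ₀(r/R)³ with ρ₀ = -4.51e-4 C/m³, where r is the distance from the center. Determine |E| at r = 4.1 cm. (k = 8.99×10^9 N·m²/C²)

Take a concentric spherical Gaussian surface of radius r = 4.1 cm (r < R).
Integrate the density: Q_enc = 4π ∫₀^r ρ₀(r'/R)^3 r'² dr' = 4πρ₀ r^6/(6·R³) = -2.353e-9 C.
By Gauss's law, ∮E·dA = E·4πr² = Q_enc/ε₀.
E = k|Q_enc|/r² = (8.99×10^9)(2.353e-9)/(0.041)² = 1.26×10^4 N/C.

E = 1.26e4 N/C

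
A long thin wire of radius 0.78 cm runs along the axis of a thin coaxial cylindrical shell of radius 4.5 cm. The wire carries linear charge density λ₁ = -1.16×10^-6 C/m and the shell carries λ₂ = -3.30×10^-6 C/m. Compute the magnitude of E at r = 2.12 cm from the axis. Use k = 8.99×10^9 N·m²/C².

Coaxial Gaussian cylinder, radius r = 2.12 cm, length L (between the conductors, 0.78 cm < r < 4.5 cm).
Only the inner wire is enclosed; the outer shell contributes nothing inside itself. λ_enc = λ₁ = -1.16×10^-6 C/m.
By Gauss's law (flux through the curved wall only), E·2πrL = λ_enc L/ε₀.
E = 2k|λ_enc|/r = 2(8.99×10^9)(1.16×10^-6)/(0.0212) = 9.84×10^5 N/C.

E = 9.84×10^5 N/C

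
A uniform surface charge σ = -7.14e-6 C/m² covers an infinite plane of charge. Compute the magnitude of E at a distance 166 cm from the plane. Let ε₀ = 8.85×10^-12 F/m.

E = 4.03e5 N/C

The symmetry is planar: E is normal to the sheet and the same magnitude on both sides. Take a pillbox straddling the sheet with end-cap area A.
Flux Φ = 2EA and Q_enc = σA, so 2EA = σA/ε₀ ⇒ E = |σ|/(2ε₀), independent of distance.
E = |σ|/(2ε₀) = (7.14×10^-6)/(2·8.85×10^-12) = 4.03×10^5 N/C.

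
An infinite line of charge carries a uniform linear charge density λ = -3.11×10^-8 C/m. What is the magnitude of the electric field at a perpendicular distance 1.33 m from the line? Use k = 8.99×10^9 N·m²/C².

E ≈ 420 N/C

Take a coaxial cylindrical Gaussian surface of radius r = 1.33 m and length L.
Q_enc = λL, so λ_enc = -3.11×10^-8 C/m.
By Gauss's law (flux through the curved wall only), E·2πrL = λ_enc L/ε₀.
E = 2k|λ_enc|/r = 2(8.99×10^9)(3.11×10^-8)/(1.33) = 420 N/C.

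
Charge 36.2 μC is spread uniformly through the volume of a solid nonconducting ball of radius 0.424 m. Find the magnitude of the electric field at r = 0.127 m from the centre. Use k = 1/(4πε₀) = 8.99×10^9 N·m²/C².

E = 5.42×10^5 N/C

Take a concentric spherical Gaussian surface of radius r = 0.127 m (r < R).
For a uniform sphere the enclosed fraction is (r/R)³, so Q_enc = (36.2 μC)(0.127/0.424)³ = 9.728×10^-7 C.
By Gauss's law, ∮E·dA = E·4πr² = Q_enc/ε₀.
E = k|Q_enc|/r² = (8.99×10^9)(9.728×10^-7)/(0.127)² = 5.42×10^5 N/C.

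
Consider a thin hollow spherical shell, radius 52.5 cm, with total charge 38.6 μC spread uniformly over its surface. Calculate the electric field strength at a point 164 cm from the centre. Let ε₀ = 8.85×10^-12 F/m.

Use a concentric Gaussian sphere at r = 164 cm (r > 52.5 cm).
The entire shell is enclosed: Q_enc = 3.86×10^-5 C.
Gauss's law: E·4πr² = Q_enc/ε₀.
E = |Q_enc|/(4πε₀r²) = (3.86×10^-5)/(4π·8.85×10^-12·(1.64)²) = 1.29×10^5 N/C.

E ≈ 1.29×10^5 N/C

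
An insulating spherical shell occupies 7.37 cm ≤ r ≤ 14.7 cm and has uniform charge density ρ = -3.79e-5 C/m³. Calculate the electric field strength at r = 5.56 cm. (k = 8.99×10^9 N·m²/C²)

Take a concentric spherical Gaussian surface of radius r = 5.56 cm (r < 7.37 cm, inside the empty cavity).
Q_enc = 0 (all charge lies at larger r); Gauss's law gives E = 0.

|E| = 0 V/m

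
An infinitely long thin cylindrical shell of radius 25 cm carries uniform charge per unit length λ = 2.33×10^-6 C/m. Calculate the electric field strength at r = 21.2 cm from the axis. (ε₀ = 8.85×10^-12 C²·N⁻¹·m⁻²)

|E| = 0 N/C

Take a coaxial cylindrical Gaussian surface of radius r = 21.2 cm and length L (r < 25 cm, inside the shell).
All the surface charge lies outside this cylinder: Q_enc = 0, hence E = 0.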